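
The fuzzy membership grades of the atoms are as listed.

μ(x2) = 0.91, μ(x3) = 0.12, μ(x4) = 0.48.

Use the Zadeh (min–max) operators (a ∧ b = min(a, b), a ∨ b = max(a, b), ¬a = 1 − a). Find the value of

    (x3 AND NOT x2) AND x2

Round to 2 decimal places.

NOT x2 = 1 − 0.91 = 0.09
x3 AND NOT x2 = min(a, b) on (0.12, 0.09) = 0.09
(x3 AND NOT x2) AND x2 = min(a, b) on (0.09, 0.91) = 0.09

0.09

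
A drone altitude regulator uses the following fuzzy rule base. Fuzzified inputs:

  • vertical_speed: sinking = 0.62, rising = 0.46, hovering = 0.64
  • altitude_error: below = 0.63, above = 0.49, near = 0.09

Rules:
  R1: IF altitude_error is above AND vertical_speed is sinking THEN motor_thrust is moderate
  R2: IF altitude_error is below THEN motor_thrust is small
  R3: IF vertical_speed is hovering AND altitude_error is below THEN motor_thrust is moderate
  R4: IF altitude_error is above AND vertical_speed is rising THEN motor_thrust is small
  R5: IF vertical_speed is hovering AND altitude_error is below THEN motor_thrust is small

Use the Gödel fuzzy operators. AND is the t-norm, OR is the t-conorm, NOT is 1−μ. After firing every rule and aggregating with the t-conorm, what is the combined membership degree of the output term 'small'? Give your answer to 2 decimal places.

R1: above=0.49, sinking=0.62; AND[min(a, b)] → w = 0.49
R2: below=0.63 → w = 0.63
R3: hovering=0.64, below=0.63; AND[min(a, b)] → w = 0.63
R4: above=0.49, rising=0.46; AND[min(a, b)] → w = 0.46
R5: hovering=0.64, below=0.63; AND[min(a, b)] → w = 0.63
Rules with consequent 'small': {R2, R4, R5} → strengths 0.63, 0.46, 0.63
Aggregate via t-conorm [max(a, b)]: 0.63

0.63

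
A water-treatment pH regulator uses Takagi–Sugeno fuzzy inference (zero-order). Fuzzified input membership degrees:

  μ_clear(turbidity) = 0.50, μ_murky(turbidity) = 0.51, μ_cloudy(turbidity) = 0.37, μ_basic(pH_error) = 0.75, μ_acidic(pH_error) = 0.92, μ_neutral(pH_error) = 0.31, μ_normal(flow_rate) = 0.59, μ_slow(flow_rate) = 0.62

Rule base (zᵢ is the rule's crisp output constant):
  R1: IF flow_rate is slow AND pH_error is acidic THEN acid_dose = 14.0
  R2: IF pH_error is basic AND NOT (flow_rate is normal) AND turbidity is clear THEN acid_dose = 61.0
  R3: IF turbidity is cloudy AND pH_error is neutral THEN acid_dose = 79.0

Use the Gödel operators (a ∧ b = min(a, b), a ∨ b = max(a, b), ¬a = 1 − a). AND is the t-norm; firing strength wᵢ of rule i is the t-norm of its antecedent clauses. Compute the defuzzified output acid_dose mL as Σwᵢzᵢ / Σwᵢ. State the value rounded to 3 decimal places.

R1 (z=14.0): slow=0.62, acidic=0.92; AND[min(a, b)] → w = 0.62
R2 (z=61.0): basic=0.75, ¬normal=1−0.59=0.41, clear=0.50; AND[min(a, b)] → w = 0.41
R3 (z=79.0): cloudy=0.37, neutral=0.31; AND[min(a, b)] → w = 0.31
Weighted average = (0.62·14.0 + 0.41·61.0 + 0.31·79.0) / (0.62 + 0.41 + 0.31)
  = 58.1800 / 1.3400 = 43.418

43.418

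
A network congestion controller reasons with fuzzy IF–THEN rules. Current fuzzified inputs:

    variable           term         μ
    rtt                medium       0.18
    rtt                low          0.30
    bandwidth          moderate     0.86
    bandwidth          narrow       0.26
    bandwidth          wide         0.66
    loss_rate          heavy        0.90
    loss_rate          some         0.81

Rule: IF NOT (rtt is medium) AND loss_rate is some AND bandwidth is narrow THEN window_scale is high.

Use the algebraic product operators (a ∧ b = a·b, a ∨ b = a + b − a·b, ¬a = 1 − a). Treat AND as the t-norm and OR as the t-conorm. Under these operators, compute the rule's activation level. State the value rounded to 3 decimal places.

0.173

firing strength: ¬medium=1−0.18=0.82, some=0.81, narrow=0.26; AND[a·b] → w = 0.1727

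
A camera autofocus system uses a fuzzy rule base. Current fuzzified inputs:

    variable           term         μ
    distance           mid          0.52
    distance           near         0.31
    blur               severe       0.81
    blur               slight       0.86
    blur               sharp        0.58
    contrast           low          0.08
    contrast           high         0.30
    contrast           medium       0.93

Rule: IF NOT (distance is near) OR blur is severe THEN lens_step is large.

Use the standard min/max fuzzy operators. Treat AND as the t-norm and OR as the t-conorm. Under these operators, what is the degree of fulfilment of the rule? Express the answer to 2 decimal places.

0.81

firing strength: ¬near=1−0.31=0.69, severe=0.81; OR[max(a, b)] → w = 0.81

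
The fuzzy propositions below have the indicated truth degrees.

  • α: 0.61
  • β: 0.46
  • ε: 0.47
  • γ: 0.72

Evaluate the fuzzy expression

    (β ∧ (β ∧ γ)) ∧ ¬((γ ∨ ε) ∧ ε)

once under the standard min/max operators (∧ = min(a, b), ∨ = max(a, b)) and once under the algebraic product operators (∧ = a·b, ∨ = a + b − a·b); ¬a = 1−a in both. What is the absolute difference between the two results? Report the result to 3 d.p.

Under standard min/max:
  β ∧ γ = min(a, b) on (0.46, 0.72) = 0.46
  β ∧ (β ∧ γ) = min(a, b) on (0.46, 0.46) = 0.46
  γ ∨ ε = max(a, b) on (0.72, 0.47) = 0.72
  (γ ∨ ε) ∧ ε = min(a, b) on (0.72, 0.47) = 0.47
  ¬((γ ∨ ε) ∧ ε) = 1 − 0.47 = 0.53
  (β ∧ (β ∧ γ)) ∧ ¬((γ ∨ ε) ∧ ε) = min(a, b) on (0.46, 0.53) = 0.46
  → value = 0.4600
Under algebraic product:
  β ∧ γ = a·b on (0.4600, 0.7200) = 0.3312
  β ∧ (β ∧ γ) = a·b on (0.4600, 0.3312) = 0.1524
  γ ∨ ε = a + b − a·b on (0.7200, 0.4700) = 0.8516
  (γ ∨ ε) ∧ ε = a·b on (0.8516, 0.4700) = 0.4003
  ¬((γ ∨ ε) ∧ ε) = 1 − 0.4003 = 0.5997
  (β ∧ (β ∧ γ)) ∧ ¬((γ ∨ ε) ∧ ε) = a·b on (0.1524, 0.5997) = 0.0914
  → value = 0.0914
|0.4600 − 0.0914| = 0.369

0.369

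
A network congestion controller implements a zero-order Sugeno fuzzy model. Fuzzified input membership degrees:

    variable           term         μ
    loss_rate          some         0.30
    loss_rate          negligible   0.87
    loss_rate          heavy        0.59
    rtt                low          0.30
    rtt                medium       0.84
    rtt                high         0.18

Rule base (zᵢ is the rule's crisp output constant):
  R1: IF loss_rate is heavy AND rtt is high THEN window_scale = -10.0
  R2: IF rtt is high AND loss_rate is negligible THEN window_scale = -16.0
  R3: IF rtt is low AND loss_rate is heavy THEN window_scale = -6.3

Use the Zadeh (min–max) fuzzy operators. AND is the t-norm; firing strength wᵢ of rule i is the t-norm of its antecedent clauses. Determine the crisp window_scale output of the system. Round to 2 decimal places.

-9.95

R1 (z=-10.0): heavy=0.59, high=0.18; AND[min(a, b)] → w = 0.18
R2 (z=-16.0): high=0.18, negligible=0.87; AND[min(a, b)] → w = 0.18
R3 (z=-6.3): low=0.30, heavy=0.59; AND[min(a, b)] → w = 0.30
Weighted average = (0.18·-10.0 + 0.18·-16.0 + 0.30·-6.3) / (0.18 + 0.18 + 0.30)
  = -6.5700 / 0.6600 = -9.95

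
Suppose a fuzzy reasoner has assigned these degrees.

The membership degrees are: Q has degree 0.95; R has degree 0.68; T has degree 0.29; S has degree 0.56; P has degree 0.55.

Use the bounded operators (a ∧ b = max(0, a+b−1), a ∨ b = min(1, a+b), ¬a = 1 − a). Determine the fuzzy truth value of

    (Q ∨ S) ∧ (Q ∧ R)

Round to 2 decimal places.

Q ∨ S = min(1, a+b) on (0.95, 0.56) = 1.00
Q ∧ R = max(0, a+b−1) on (0.95, 0.68) = 0.63
(Q ∨ S) ∧ (Q ∧ R) = max(0, a+b−1) on (1.00, 0.63) = 0.63

0.63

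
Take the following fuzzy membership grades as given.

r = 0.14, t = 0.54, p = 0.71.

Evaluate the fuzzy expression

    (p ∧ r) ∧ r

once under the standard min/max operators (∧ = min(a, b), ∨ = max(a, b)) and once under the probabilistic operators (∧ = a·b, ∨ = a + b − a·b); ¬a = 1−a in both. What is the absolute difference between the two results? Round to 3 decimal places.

0.126

Under standard min/max:
  p ∧ r = min(a, b) on (0.71, 0.14) = 0.14
  (p ∧ r) ∧ r = min(a, b) on (0.14, 0.14) = 0.14
  → value = 0.1400
Under probabilistic:
  p ∧ r = a·b on (0.7100, 0.1400) = 0.0994
  (p ∧ r) ∧ r = a·b on (0.0994, 0.1400) = 0.0139
  → value = 0.0139
|0.1400 − 0.0139| = 0.126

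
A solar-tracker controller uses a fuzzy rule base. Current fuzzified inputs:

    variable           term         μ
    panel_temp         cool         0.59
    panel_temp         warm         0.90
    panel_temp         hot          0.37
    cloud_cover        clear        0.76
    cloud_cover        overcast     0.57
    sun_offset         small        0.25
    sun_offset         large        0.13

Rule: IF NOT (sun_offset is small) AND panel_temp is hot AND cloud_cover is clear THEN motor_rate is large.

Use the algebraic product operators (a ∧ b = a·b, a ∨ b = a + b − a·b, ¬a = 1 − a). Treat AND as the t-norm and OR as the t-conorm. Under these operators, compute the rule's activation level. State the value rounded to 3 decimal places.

firing strength: ¬small=1−0.25=0.75, hot=0.37, clear=0.76; AND[a·b] → w = 0.2109

0.211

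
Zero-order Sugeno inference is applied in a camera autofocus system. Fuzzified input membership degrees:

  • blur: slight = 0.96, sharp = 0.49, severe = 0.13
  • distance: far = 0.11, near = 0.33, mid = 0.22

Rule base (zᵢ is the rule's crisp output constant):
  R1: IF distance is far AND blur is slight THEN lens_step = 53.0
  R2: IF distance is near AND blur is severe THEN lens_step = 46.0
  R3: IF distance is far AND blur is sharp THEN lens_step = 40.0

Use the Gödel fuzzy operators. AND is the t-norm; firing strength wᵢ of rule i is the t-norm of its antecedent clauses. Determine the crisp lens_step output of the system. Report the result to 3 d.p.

46.314

R1 (z=53.0): far=0.11, slight=0.96; AND[min(a, b)] → w = 0.11
R2 (z=46.0): near=0.33, severe=0.13; AND[min(a, b)] → w = 0.13
R3 (z=40.0): far=0.11, sharp=0.49; AND[min(a, b)] → w = 0.11
Weighted average = (0.11·53.0 + 0.13·46.0 + 0.11·40.0) / (0.11 + 0.13 + 0.11)
  = 16.2100 / 0.3500 = 46.314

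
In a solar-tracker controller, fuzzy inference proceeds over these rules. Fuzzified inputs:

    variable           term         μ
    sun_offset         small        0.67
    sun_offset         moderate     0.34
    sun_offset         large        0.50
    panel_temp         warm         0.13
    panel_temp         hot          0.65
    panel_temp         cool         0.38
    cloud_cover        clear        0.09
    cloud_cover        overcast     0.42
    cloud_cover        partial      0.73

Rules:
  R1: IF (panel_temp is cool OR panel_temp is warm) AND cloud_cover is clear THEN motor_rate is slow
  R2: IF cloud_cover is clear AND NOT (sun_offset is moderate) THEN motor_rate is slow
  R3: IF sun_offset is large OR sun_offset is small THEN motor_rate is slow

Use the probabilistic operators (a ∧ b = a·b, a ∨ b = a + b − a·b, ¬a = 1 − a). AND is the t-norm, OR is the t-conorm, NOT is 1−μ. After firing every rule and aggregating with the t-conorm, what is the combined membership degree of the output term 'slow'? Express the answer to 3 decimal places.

0.851

R1: (cool=0.38 OR warm=0.13) = 0.4606; AND[a·b] with clear=0.09 → w = 0.0415
R2: clear=0.09, ¬moderate=1−0.34=0.66; AND[a·b] → w = 0.0594
R3: large=0.50, small=0.67; OR[a + b − a·b] → w = 0.8350
Rules with consequent 'slow': {R1, R2, R3} → strengths 0.0415, 0.0594, 0.8350
Aggregate via t-conorm [a + b − a·b]: 0.8512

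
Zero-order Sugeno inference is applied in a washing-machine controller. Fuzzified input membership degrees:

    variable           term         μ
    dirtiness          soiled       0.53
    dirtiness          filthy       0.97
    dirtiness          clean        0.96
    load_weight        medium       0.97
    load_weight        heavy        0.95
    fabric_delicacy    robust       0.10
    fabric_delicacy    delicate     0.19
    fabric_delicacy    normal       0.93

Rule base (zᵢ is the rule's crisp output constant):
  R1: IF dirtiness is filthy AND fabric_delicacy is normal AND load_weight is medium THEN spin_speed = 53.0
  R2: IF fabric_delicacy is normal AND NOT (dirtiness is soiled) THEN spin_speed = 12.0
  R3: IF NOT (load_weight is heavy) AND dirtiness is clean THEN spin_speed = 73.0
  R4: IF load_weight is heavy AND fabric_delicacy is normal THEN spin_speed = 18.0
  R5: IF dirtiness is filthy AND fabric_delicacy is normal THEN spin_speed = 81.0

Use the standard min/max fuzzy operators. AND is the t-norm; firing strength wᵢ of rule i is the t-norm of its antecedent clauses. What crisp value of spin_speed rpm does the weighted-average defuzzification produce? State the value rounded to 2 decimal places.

R1 (z=53.0): filthy=0.97, normal=0.93, medium=0.97; AND[min(a, b)] → w = 0.93
R2 (z=12.0): normal=0.93, ¬soiled=1−0.53=0.47; AND[min(a, b)] → w = 0.47
R3 (z=73.0): ¬heavy=1−0.95=0.05, clean=0.96; AND[min(a, b)] → w = 0.05
R4 (z=18.0): heavy=0.95, normal=0.93; AND[min(a, b)] → w = 0.93
R5 (z=81.0): filthy=0.97, normal=0.93; AND[min(a, b)] → w = 0.93
Weighted average = (0.93·53.0 + 0.47·12.0 + 0.05·73.0 + 0.93·18.0 + 0.93·81.0) / (0.93 + 0.47 + 0.05 + 0.93 + 0.93)
  = 150.6500 / 3.3100 = 45.51

45.51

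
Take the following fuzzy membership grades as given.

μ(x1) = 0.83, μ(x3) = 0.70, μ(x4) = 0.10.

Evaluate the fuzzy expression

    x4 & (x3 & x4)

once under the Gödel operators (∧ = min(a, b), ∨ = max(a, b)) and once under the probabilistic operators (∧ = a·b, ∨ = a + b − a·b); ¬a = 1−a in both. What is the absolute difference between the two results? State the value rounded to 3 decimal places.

Under Gödel:
  x3 & x4 = min(a, b) on (0.70, 0.10) = 0.10
  x4 & (x3 & x4) = min(a, b) on (0.10, 0.10) = 0.10
  → value = 0.1000
Under probabilistic:
  x3 & x4 = a·b on (0.7000, 0.1000) = 0.0700
  x4 & (x3 & x4) = a·b on (0.1000, 0.0700) = 0.0070
  → value = 0.0070
|0.1000 − 0.0070| = 0.093

0.093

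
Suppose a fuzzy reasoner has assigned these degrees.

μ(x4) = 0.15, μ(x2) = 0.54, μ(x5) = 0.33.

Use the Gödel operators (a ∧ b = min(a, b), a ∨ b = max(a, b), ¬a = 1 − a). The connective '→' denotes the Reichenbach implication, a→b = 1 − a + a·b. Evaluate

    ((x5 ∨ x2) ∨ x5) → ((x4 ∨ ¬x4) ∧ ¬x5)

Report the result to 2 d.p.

x5 ∨ x2 = max(a, b) on (0.33, 0.54) = 0.54
(x5 ∨ x2) ∨ x5 = max(a, b) on (0.54, 0.33) = 0.54
¬x4 = 1 − 0.15 = 0.85
x4 ∨ ¬x4 = max(a, b) on (0.15, 0.85) = 0.85
¬x5 = 1 − 0.33 = 0.67
(x4 ∨ ¬x4) ∧ ¬x5 = min(a, b) on (0.85, 0.67) = 0.67
((x5 ∨ x2) ∨ x5) → ((x4 ∨ ¬x4) ∧ ¬x5)  [Reichenbach: 1 − a + a·b] with a=0.54, b=0.67 → 0.82

0.82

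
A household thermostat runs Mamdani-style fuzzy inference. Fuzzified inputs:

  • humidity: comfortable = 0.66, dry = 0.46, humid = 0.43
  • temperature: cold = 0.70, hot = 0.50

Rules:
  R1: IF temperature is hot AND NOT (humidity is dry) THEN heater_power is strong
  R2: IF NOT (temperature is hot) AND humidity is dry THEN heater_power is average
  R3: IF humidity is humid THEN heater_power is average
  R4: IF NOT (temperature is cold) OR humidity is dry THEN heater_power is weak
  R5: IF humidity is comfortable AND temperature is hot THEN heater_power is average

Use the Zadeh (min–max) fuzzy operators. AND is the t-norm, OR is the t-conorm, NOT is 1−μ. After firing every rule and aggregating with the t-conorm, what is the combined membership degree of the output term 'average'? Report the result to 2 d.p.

0.50

R1: hot=0.50, ¬dry=1−0.46=0.54; AND[min(a, b)] → w = 0.50
R2: ¬hot=1−0.50=0.50, dry=0.46; AND[min(a, b)] → w = 0.46
R3: humid=0.43 → w = 0.43
R4: ¬cold=1−0.70=0.30, dry=0.46; OR[max(a, b)] → w = 0.46
R5: comfortable=0.66, hot=0.50; AND[min(a, b)] → w = 0.50
Rules with consequent 'average': {R2, R3, R5} → strengths 0.46, 0.43, 0.50
Aggregate via t-conorm [max(a, b)]: 0.50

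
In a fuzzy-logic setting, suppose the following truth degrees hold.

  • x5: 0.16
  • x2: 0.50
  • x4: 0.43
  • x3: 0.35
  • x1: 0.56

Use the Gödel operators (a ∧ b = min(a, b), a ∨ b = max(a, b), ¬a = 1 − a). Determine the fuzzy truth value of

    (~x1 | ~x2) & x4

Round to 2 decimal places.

0.43

~x1 = 1 − 0.56 = 0.44
~x2 = 1 − 0.50 = 0.50
~x1 | ~x2 = max(a, b) on (0.44, 0.50) = 0.50
(~x1 | ~x2) & x4 = min(a, b) on (0.50, 0.43) = 0.43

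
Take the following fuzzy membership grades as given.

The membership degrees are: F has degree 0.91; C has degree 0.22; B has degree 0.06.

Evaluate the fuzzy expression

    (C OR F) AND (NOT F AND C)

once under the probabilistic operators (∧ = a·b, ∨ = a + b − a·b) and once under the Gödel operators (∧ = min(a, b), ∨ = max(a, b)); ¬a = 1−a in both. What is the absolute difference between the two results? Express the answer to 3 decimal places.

Under probabilistic:
  C OR F = a + b − a·b on (0.2200, 0.9100) = 0.9298
  NOT F = 1 − 0.9100 = 0.0900
  NOT F AND C = a·b on (0.0900, 0.2200) = 0.0198
  (C OR F) AND (NOT F AND C) = a·b on (0.9298, 0.0198) = 0.0184
  → value = 0.0184
Under Gödel:
  C OR F = max(a, b) on (0.22, 0.91) = 0.91
  NOT F = 1 − 0.91 = 0.09
  NOT F AND C = min(a, b) on (0.09, 0.22) = 0.09
  (C OR F) AND (NOT F AND C) = min(a, b) on (0.91, 0.09) = 0.09
  → value = 0.0900
|0.0184 − 0.0900| = 0.072

0.072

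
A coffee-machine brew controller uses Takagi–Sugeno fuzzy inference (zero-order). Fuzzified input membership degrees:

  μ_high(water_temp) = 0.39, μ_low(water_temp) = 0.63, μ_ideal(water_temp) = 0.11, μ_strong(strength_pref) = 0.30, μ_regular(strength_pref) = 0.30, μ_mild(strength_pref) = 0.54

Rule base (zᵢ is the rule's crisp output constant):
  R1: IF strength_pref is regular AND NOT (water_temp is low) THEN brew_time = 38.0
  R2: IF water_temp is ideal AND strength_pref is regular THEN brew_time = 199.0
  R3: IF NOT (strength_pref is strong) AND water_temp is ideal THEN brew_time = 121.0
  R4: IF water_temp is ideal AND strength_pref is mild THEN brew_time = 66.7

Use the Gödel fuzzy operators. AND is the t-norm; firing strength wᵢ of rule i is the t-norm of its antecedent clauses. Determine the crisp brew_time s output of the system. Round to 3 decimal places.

R1 (z=38.0): regular=0.30, ¬low=1−0.63=0.37; AND[min(a, b)] → w = 0.30
R2 (z=199.0): ideal=0.11, regular=0.30; AND[min(a, b)] → w = 0.11
R3 (z=121.0): ¬strong=1−0.30=0.70, ideal=0.11; AND[min(a, b)] → w = 0.11
R4 (z=66.7): ideal=0.11, mild=0.54; AND[min(a, b)] → w = 0.11
Weighted average = (0.30·38.0 + 0.11·199.0 + 0.11·121.0 + 0.11·66.7) / (0.30 + 0.11 + 0.11 + 0.11)
  = 53.9370 / 0.6300 = 85.614

85.614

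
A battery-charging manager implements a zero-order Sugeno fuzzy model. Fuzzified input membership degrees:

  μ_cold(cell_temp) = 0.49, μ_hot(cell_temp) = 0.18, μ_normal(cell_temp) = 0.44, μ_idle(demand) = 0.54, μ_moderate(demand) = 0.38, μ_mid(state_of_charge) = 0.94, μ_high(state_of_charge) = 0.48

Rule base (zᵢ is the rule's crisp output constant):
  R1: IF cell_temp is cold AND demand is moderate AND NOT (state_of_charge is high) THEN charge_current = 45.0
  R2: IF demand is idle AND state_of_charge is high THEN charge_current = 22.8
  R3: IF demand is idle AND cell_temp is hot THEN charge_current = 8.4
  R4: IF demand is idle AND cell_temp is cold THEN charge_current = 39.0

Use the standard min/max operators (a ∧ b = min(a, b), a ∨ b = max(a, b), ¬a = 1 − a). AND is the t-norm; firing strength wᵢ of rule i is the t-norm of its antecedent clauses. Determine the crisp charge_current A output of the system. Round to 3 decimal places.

R1 (z=45.0): cold=0.49, moderate=0.38, ¬high=1−0.48=0.52; AND[min(a, b)] → w = 0.38
R2 (z=22.8): idle=0.54, high=0.48; AND[min(a, b)] → w = 0.48
R3 (z=8.4): idle=0.54, hot=0.18; AND[min(a, b)] → w = 0.18
R4 (z=39.0): idle=0.54, cold=0.49; AND[min(a, b)] → w = 0.49
Weighted average = (0.38·45.0 + 0.48·22.8 + 0.18·8.4 + 0.49·39.0) / (0.38 + 0.48 + 0.18 + 0.49)
  = 48.6660 / 1.5300 = 31.808

31.808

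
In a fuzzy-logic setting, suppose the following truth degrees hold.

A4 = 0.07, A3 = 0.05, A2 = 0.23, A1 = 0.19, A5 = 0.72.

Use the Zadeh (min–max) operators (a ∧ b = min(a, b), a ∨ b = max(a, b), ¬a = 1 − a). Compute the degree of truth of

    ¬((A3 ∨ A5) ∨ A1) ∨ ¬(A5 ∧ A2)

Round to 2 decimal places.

A3 ∨ A5 = max(a, b) on (0.05, 0.72) = 0.72
(A3 ∨ A5) ∨ A1 = max(a, b) on (0.72, 0.19) = 0.72
¬((A3 ∨ A5) ∨ A1) = 1 − 0.72 = 0.28
A5 ∧ A2 = min(a, b) on (0.72, 0.23) = 0.23
¬(A5 ∧ A2) = 1 − 0.23 = 0.77
¬((A3 ∨ A5) ∨ A1) ∨ ¬(A5 ∧ A2) = max(a, b) on (0.28, 0.77) = 0.77

0.77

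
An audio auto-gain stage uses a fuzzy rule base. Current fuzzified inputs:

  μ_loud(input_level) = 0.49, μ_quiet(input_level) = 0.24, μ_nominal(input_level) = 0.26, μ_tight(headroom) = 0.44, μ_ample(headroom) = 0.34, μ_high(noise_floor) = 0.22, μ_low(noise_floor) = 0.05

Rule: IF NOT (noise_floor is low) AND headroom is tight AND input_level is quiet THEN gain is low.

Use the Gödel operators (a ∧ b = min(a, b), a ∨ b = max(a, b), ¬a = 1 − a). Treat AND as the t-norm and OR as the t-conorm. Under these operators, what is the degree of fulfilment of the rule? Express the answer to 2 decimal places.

0.24

firing strength: ¬low=1−0.05=0.95, tight=0.44, quiet=0.24; AND[min(a, b)] → w = 0.24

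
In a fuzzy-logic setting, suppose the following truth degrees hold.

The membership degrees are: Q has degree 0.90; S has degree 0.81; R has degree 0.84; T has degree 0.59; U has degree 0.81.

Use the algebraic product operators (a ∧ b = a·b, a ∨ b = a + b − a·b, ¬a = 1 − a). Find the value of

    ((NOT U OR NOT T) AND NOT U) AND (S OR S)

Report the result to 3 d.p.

0.096

NOT U = 1 − 0.8100 = 0.1900
NOT T = 1 − 0.5900 = 0.4100
NOT U OR NOT T = a + b − a·b on (0.1900, 0.4100) = 0.5221
NOT U = 1 − 0.8100 = 0.1900
(NOT U OR NOT T) AND NOT U = a·b on (0.5221, 0.1900) = 0.0992
S OR S = a + b − a·b on (0.8100, 0.8100) = 0.9639
((NOT U OR NOT T) AND NOT U) AND (S OR S) = a·b on (0.0992, 0.9639) = 0.0956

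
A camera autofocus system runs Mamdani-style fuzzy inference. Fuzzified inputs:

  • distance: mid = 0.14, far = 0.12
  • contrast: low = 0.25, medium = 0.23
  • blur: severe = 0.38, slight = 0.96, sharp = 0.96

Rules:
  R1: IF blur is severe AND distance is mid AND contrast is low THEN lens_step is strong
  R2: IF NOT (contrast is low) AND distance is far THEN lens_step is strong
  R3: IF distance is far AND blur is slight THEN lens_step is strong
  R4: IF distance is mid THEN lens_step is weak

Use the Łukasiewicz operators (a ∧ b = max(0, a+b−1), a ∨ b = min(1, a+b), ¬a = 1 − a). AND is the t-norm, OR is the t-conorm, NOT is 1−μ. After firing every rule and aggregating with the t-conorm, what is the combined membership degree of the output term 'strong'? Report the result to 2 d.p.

0.08

R1: severe=0.38, mid=0.14, low=0.25; AND[max(0, a+b−1)] → w = 0.00
R2: ¬low=1−0.25=0.75, far=0.12; AND[max(0, a+b−1)] → w = 0.00
R3: far=0.12, slight=0.96; AND[max(0, a+b−1)] → w = 0.08
R4: mid=0.14 → w = 0.14
Rules with consequent 'strong': {R1, R2, R3} → strengths 0.00, 0.00, 0.08
Aggregate via t-conorm [min(1, a+b)]: 0.08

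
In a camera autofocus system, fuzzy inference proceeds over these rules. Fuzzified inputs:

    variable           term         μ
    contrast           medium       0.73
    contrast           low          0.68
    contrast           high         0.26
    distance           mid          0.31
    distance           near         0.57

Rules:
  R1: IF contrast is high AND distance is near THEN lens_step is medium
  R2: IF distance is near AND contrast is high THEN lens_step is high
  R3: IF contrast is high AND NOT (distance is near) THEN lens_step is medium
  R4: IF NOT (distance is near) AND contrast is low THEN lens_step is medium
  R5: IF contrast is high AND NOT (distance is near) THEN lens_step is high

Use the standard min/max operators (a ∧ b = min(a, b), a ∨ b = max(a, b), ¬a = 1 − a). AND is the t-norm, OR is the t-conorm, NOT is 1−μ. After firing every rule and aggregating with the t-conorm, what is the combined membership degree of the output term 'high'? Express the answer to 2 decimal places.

0.26

R1: high=0.26, near=0.57; AND[min(a, b)] → w = 0.26
R2: near=0.57, high=0.26; AND[min(a, b)] → w = 0.26
R3: high=0.26, ¬near=1−0.57=0.43; AND[min(a, b)] → w = 0.26
R4: ¬near=1−0.57=0.43, low=0.68; AND[min(a, b)] → w = 0.43
R5: high=0.26, ¬near=1−0.57=0.43; AND[min(a, b)] → w = 0.26
Rules with consequent 'high': {R2, R5} → strengths 0.26, 0.26
Aggregate via t-conorm [max(a, b)]: 0.26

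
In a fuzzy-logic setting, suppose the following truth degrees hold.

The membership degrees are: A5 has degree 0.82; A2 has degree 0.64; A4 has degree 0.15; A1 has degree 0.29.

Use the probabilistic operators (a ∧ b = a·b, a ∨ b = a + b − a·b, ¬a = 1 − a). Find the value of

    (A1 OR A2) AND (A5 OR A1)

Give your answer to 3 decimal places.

A1 OR A2 = a + b − a·b on (0.2900, 0.6400) = 0.7444
A5 OR A1 = a + b − a·b on (0.8200, 0.2900) = 0.8722
(A1 OR A2) AND (A5 OR A1) = a·b on (0.7444, 0.8722) = 0.6493

0.649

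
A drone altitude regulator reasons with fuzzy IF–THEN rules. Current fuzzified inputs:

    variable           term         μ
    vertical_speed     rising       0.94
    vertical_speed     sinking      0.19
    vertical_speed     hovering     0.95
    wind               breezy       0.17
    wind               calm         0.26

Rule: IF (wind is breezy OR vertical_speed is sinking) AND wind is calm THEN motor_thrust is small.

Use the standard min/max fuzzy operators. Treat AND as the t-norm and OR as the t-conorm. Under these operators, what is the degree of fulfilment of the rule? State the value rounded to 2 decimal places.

firing strength: (breezy=0.17 OR sinking=0.19) = 0.19; AND[min(a, b)] with calm=0.26 → w = 0.19

0.19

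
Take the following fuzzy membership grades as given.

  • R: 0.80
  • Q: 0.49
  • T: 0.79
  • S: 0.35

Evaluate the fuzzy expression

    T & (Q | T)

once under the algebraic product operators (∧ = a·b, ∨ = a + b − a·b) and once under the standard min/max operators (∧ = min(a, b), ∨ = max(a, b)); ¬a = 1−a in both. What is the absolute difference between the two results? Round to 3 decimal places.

0.085

Under algebraic product:
  Q | T = a + b − a·b on (0.4900, 0.7900) = 0.8929
  T & (Q | T) = a·b on (0.7900, 0.8929) = 0.7054
  → value = 0.7054
Under standard min/max:
  Q | T = max(a, b) on (0.49, 0.79) = 0.79
  T & (Q | T) = min(a, b) on (0.79, 0.79) = 0.79
  → value = 0.7900
|0.7054 − 0.7900| = 0.085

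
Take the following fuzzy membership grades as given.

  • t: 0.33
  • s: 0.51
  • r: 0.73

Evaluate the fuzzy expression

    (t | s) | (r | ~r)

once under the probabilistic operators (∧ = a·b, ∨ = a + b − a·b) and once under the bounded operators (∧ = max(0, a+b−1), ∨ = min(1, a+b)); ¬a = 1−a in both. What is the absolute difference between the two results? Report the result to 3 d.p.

Under probabilistic:
  t | s = a + b − a·b on (0.3300, 0.5100) = 0.6717
  ~r = 1 − 0.7300 = 0.2700
  r | ~r = a + b − a·b on (0.7300, 0.2700) = 0.8029
  (t | s) | (r | ~r) = a + b − a·b on (0.6717, 0.8029) = 0.9353
  → value = 0.9353
Under bounded:
  t | s = min(1, a+b) on (0.33, 0.51) = 0.84
  ~r = 1 − 0.73 = 0.27
  r | ~r = min(1, a+b) on (0.73, 0.27) = 1.00
  (t | s) | (r | ~r) = min(1, a+b) on (0.84, 1.00) = 1.00
  → value = 1.0000
|0.9353 − 1.0000| = 0.065

0.065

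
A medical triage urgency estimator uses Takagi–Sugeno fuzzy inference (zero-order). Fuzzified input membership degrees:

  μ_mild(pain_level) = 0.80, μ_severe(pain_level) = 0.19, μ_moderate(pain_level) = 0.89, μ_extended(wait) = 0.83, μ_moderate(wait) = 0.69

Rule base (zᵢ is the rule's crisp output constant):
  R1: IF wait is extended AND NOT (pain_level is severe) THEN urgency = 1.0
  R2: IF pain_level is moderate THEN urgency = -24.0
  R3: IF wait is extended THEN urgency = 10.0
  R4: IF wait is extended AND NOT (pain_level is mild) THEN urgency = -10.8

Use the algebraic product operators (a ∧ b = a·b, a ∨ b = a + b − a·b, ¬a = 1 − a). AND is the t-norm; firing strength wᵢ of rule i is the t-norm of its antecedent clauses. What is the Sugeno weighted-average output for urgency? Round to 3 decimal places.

R1 (z=1.0): extended=0.83, ¬severe=1−0.19=0.81; AND[a·b] → w = 0.6723
R2 (z=-24.0): moderate=0.89 → w = 0.8900
R3 (z=10.0): extended=0.83 → w = 0.8300
R4 (z=-10.8): extended=0.83, ¬mild=1−0.80=0.20; AND[a·b] → w = 0.1660
Weighted average = (0.6723·1.0 + 0.8900·-24.0 + 0.8300·10.0 + 0.1660·-10.8) / (0.6723 + 0.8900 + 0.8300 + 0.1660)
  = -14.1805 / 2.5583 = -5.543

-5.543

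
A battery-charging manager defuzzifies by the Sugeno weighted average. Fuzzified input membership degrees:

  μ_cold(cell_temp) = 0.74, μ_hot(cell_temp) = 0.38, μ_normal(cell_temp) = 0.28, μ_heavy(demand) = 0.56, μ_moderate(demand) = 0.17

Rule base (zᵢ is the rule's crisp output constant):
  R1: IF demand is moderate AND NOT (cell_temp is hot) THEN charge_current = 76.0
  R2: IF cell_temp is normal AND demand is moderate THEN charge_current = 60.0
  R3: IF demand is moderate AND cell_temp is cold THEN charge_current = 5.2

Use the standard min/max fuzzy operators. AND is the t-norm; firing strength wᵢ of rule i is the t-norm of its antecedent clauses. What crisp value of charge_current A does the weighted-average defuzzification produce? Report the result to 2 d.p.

R1 (z=76.0): moderate=0.17, ¬hot=1−0.38=0.62; AND[min(a, b)] → w = 0.17
R2 (z=60.0): normal=0.28, moderate=0.17; AND[min(a, b)] → w = 0.17
R3 (z=5.2): moderate=0.17, cold=0.74; AND[min(a, b)] → w = 0.17
Weighted average = (0.17·76.0 + 0.17·60.0 + 0.17·5.2) / (0.17 + 0.17 + 0.17)
  = 24.0040 / 0.5100 = 47.07

47.07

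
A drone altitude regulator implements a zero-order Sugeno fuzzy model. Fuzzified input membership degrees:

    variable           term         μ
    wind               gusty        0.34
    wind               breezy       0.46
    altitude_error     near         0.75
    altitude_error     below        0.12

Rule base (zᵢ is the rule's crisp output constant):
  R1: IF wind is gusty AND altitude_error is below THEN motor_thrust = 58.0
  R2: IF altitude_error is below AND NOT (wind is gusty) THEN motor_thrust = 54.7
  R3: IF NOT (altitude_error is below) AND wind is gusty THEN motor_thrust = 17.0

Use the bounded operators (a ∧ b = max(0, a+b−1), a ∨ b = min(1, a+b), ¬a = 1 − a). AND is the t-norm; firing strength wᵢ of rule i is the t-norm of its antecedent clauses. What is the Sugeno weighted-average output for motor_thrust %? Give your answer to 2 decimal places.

17.00

R1 (z=58.0): gusty=0.34, below=0.12; AND[max(0, a+b−1)] → w = 0.00
R2 (z=54.7): below=0.12, ¬gusty=1−0.34=0.66; AND[max(0, a+b−1)] → w = 0.00
R3 (z=17.0): ¬below=1−0.12=0.88, gusty=0.34; AND[max(0, a+b−1)] → w = 0.22
Weighted average = (0.00·58.0 + 0.00·54.7 + 0.22·17.0) / (0.00 + 0.00 + 0.22)
  = 3.7400 / 0.2200 = 17.00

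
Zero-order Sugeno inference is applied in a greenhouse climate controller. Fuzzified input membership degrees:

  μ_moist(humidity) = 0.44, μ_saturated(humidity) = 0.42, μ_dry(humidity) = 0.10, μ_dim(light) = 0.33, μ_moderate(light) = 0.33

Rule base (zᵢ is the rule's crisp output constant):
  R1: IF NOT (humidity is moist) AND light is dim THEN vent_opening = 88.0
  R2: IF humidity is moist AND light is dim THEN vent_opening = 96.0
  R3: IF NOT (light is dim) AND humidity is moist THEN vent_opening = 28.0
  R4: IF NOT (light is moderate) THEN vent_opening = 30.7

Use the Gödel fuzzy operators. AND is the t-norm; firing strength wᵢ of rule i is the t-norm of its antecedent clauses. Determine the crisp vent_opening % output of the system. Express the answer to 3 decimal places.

R1 (z=88.0): ¬moist=1−0.44=0.56, dim=0.33; AND[min(a, b)] → w = 0.33
R2 (z=96.0): moist=0.44, dim=0.33; AND[min(a, b)] → w = 0.33
R3 (z=28.0): ¬dim=1−0.33=0.67, moist=0.44; AND[min(a, b)] → w = 0.44
R4 (z=30.7): ¬moderate=1−0.33=0.67 → w = 0.67
Weighted average = (0.33·88.0 + 0.33·96.0 + 0.44·28.0 + 0.67·30.7) / (0.33 + 0.33 + 0.44 + 0.67)
  = 93.6090 / 1.7700 = 52.886

52.886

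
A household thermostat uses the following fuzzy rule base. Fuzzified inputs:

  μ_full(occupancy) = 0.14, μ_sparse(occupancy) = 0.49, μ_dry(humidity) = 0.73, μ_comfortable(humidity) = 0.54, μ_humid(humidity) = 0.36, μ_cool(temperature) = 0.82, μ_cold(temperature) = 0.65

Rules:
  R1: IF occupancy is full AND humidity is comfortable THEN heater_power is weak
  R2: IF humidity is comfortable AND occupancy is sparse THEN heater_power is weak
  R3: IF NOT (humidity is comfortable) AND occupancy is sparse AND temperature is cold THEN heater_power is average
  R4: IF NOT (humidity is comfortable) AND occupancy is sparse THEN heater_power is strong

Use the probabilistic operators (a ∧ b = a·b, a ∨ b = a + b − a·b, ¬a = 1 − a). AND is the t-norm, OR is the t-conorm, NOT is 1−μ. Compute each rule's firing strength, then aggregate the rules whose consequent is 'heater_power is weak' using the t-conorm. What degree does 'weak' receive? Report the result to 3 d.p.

0.320

R1: full=0.14, comfortable=0.54; AND[a·b] → w = 0.0756
R2: comfortable=0.54, sparse=0.49; AND[a·b] → w = 0.2646
R3: ¬comfortable=1−0.54=0.46, sparse=0.49, cold=0.65; AND[a·b] → w = 0.1465
R4: ¬comfortable=1−0.54=0.46, sparse=0.49; AND[a·b] → w = 0.2254
Rules with consequent 'weak': {R1, R2} → strengths 0.0756, 0.2646
Aggregate via t-conorm [a + b − a·b]: 0.3202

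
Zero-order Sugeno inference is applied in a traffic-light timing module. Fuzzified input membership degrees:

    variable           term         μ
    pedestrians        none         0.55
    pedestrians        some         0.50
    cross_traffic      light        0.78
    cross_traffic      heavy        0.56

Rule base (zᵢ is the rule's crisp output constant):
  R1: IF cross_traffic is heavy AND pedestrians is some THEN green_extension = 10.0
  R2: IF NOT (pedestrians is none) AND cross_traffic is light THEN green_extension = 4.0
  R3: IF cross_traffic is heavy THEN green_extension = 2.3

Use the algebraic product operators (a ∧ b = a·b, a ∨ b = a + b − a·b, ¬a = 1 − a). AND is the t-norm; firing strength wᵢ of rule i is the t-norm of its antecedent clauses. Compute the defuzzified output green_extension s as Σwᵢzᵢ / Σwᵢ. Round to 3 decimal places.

R1 (z=10.0): heavy=0.56, some=0.50; AND[a·b] → w = 0.2800
R2 (z=4.0): ¬none=1−0.55=0.45, light=0.78; AND[a·b] → w = 0.3510
R3 (z=2.3): heavy=0.56 → w = 0.5600
Weighted average = (0.2800·10.0 + 0.3510·4.0 + 0.5600·2.3) / (0.2800 + 0.3510 + 0.5600)
  = 5.4920 / 1.1910 = 4.611

4.611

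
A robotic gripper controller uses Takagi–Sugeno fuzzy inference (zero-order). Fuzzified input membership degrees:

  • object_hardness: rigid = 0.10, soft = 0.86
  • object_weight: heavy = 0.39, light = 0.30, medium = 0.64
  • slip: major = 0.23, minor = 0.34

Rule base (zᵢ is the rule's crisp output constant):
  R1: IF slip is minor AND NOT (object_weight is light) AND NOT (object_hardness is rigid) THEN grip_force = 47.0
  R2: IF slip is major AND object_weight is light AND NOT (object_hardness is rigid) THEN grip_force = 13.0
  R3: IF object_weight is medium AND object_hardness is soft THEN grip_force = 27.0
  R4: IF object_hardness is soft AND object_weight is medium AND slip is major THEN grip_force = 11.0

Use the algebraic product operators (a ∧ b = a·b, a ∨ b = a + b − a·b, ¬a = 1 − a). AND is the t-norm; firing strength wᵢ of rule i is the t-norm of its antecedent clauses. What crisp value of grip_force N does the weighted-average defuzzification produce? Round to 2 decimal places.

R1 (z=47.0): minor=0.34, ¬light=1−0.30=0.70, ¬rigid=1−0.10=0.90; AND[a·b] → w = 0.2142
R2 (z=13.0): major=0.23, light=0.30, ¬rigid=1−0.10=0.90; AND[a·b] → w = 0.0621
R3 (z=27.0): medium=0.64, soft=0.86; AND[a·b] → w = 0.5504
R4 (z=11.0): soft=0.86, medium=0.64, major=0.23; AND[a·b] → w = 0.1266
Weighted average = (0.2142·47.0 + 0.0621·13.0 + 0.5504·27.0 + 0.1266·11.0) / (0.2142 + 0.0621 + 0.5504 + 0.1266)
  = 27.1280 / 0.9533 = 28.46

28.46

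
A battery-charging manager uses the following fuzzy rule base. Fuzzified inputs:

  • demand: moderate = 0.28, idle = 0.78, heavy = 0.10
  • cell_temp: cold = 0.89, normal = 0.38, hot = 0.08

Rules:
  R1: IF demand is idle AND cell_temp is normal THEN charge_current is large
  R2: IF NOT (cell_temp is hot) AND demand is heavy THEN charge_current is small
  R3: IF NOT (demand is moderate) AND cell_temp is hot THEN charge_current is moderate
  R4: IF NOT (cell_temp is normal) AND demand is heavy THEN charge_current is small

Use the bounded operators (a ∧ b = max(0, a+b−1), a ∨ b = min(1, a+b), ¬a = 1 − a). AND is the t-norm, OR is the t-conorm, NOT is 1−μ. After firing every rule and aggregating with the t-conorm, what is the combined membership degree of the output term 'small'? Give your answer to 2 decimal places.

0.02

R1: idle=0.78, normal=0.38; AND[max(0, a+b−1)] → w = 0.16
R2: ¬hot=1−0.08=0.92, heavy=0.10; AND[max(0, a+b−1)] → w = 0.02
R3: ¬moderate=1−0.28=0.72, hot=0.08; AND[max(0, a+b−1)] → w = 0.00
R4: ¬normal=1−0.38=0.62, heavy=0.10; AND[max(0, a+b−1)] → w = 0.00
Rules with consequent 'small': {R2, R4} → strengths 0.02, 0.00
Aggregate via t-conorm [min(1, a+b)]: 0.02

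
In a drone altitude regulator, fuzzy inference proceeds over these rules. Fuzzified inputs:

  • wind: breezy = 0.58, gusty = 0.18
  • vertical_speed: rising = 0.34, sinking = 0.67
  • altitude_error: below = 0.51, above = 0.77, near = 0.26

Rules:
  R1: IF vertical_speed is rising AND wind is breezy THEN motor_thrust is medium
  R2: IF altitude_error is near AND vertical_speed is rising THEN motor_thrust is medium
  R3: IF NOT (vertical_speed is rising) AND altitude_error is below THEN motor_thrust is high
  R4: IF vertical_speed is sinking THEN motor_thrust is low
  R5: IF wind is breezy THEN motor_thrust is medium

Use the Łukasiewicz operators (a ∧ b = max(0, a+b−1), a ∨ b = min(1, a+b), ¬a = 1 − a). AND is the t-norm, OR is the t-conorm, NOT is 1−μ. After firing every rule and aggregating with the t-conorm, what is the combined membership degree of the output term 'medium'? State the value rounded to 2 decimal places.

0.58

R1: rising=0.34, breezy=0.58; AND[max(0, a+b−1)] → w = 0.00
R2: near=0.26, rising=0.34; AND[max(0, a+b−1)] → w = 0.00
R3: ¬rising=1−0.34=0.66, below=0.51; AND[max(0, a+b−1)] → w = 0.17
R4: sinking=0.67 → w = 0.67
R5: breezy=0.58 → w = 0.58
Rules with consequent 'medium': {R1, R2, R5} → strengths 0.00, 0.00, 0.58
Aggregate via t-conorm [min(1, a+b)]: 0.58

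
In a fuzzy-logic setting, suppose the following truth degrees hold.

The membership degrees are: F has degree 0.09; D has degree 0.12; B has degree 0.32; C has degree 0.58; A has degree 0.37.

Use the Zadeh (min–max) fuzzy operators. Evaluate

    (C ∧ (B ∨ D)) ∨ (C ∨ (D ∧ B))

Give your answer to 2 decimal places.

0.58

B ∨ D = max(a, b) on (0.32, 0.12) = 0.32
C ∧ (B ∨ D) = min(a, b) on (0.58, 0.32) = 0.32
D ∧ B = min(a, b) on (0.12, 0.32) = 0.12
C ∨ (D ∧ B) = max(a, b) on (0.58, 0.12) = 0.58
(C ∧ (B ∨ D)) ∨ (C ∨ (D ∧ B)) = max(a, b) on (0.32, 0.58) = 0.58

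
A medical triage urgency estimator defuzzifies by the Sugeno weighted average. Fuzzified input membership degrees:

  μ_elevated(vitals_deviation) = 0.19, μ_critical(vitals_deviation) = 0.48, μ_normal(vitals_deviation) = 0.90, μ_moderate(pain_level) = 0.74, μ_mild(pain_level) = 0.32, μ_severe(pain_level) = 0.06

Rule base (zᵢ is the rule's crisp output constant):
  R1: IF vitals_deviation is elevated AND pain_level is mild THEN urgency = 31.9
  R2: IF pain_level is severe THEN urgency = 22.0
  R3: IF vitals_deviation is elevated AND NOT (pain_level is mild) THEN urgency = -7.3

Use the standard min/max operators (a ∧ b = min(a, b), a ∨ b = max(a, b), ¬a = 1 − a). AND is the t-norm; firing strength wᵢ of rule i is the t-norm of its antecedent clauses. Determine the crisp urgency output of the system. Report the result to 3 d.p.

R1 (z=31.9): elevated=0.19, mild=0.32; AND[min(a, b)] → w = 0.19
R2 (z=22.0): severe=0.06 → w = 0.06
R3 (z=-7.3): elevated=0.19, ¬mild=1−0.32=0.68; AND[min(a, b)] → w = 0.19
Weighted average = (0.19·31.9 + 0.06·22.0 + 0.19·-7.3) / (0.19 + 0.06 + 0.19)
  = 5.9940 / 0.4400 = 13.623

13.623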